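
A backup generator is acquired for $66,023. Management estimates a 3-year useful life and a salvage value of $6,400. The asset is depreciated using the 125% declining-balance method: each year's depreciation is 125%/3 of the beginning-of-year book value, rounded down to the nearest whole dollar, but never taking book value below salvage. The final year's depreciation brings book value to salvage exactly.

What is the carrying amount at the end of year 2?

Depreciable base = $66,023 − $6,400 = $59,623.
Year 1: ⌊$66,023 × 125%/3⌋ = $27,509. Book value $38,514.
Year 2: ⌊$38,514 × 125%/3⌋ = $16,047. Book value $22,467.

$22,467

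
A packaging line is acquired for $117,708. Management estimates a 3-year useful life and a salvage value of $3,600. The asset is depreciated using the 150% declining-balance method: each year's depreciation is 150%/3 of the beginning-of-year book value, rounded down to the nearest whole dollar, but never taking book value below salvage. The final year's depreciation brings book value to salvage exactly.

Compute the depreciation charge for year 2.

$29,427

Depreciable base = $117,708 − $3,600 = $114,108.
Year 1: ⌊$117,708 × 150%/3⌋ = $58,854. Book value $58,854.
Year 2: ⌊$58,854 × 150%/3⌋ = $29,427. Book value $29,427.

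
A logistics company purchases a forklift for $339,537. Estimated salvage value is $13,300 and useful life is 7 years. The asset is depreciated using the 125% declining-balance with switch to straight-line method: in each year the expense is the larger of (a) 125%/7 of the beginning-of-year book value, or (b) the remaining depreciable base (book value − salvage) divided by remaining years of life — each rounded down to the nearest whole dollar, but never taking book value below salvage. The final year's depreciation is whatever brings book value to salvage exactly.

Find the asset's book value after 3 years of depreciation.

Depreciable base = $339,537 − $13,300 = $326,237.
Year 1: DB = ⌊$339,537 × 125%/7⌋ = $60,631; SL = ⌊$326,237/7⌋ = $46,605 → take DB $60,631. Book value $278,906.
Year 2: DB = ⌊$278,906 × 125%/7⌋ = $49,804; SL = ⌊$265,606/6⌋ = $44,267 → take DB $49,804. Book value $229,102.
Year 3: DB = ⌊$229,102 × 125%/7⌋ = $40,911; SL = ⌊$215,802/5⌋ = $43,160 → take SL $43,160. Book value $185,942.

$185,942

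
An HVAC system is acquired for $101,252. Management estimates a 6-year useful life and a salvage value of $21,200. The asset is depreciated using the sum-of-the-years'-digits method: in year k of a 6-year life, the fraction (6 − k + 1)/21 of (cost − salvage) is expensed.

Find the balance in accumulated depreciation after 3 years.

Depreciable base = $101,252 − $21,200 = $80,052.
Sum of the years' digits = 6+5+4+3+2+1 = 21.
Year 1: $80,052 × 6/21 = $22,872. Book value $78,380.
Year 2: $80,052 × 5/21 = $19,060. Book value $59,320.
Year 3: $80,052 × 4/21 = $15,248. Book value $44,072.
Accumulated through year 3 = $101,252 − $44,072 = $57,180.

$57,180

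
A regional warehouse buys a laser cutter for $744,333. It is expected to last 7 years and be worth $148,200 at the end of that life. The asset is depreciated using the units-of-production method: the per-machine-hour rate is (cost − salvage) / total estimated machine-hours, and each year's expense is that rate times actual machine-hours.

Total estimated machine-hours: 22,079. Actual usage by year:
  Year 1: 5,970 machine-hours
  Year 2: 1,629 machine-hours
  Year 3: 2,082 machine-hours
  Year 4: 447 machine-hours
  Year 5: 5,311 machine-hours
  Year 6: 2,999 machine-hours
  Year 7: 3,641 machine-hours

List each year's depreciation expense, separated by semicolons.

Depreciable base = $744,333 − $148,200 = $596,133.
Rate = $596,133 / 22,079 machine-hours = $27 per machine-hour.
Year 1: 5,970 × $27 = $161,190. Book value $583,143.
Year 2: 1,629 × $27 = $43,983. Book value $539,160.
Year 3: 2,082 × $27 = $56,214. Book value $482,946.
Year 4: 447 × $27 = $12,069. Book value $470,877.
Year 5: 5,311 × $27 = $143,397. Book value $327,480.
Year 6: 2,999 × $27 = $80,973. Book value $246,507.
Year 7: 3,641 × $27 = $98,307. Book value $148,200.

$161,190; $43,983; $56,214; $12,069; $143,397; $80,973; $98,307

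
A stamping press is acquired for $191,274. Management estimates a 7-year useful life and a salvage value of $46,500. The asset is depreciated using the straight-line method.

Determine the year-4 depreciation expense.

Depreciable base = $191,274 − $46,500 = $144,774.
Annual expense = $144,774 / 7 = $20,682.

$20,682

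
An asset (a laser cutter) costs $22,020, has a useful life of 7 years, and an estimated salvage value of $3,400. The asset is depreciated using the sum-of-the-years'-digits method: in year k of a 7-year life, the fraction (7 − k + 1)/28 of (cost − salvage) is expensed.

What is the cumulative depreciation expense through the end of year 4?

Depreciable base = $22,020 − $3,400 = $18,620.
Sum of the years' digits = 7+6+5+4+3+2+1 = 28.
Year 1: $18,620 × 7/28 = $4,655. Book value $17,365.
Year 2: $18,620 × 6/28 = $3,990. Book value $13,375.
Year 3: $18,620 × 5/28 = $3,325. Book value $10,050.
Year 4: $18,620 × 4/28 = $2,660. Book value $7,390.
Accumulated through year 4 = $22,020 − $7,390 = $14,630.

$14,630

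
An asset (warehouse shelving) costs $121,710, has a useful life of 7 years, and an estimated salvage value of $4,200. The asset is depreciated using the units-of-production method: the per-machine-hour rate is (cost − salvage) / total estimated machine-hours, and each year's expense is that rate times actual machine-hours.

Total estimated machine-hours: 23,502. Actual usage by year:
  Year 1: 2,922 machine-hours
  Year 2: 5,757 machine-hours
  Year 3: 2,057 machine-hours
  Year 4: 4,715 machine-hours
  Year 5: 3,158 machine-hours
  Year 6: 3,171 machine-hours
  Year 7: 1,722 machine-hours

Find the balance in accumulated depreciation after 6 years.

$108,900

Depreciable base = $121,710 − $4,200 = $117,510.
Rate = $117,510 / 23,502 machine-hours = $5 per machine-hour.
Year 1: 2,922 × $5 = $14,610. Book value $107,100.
Year 2: 5,757 × $5 = $28,785. Book value $78,315.
Year 3: 2,057 × $5 = $10,285. Book value $68,030.
Year 4: 4,715 × $5 = $23,575. Book value $44,455.
Year 5: 3,158 × $5 = $15,790. Book value $28,665.
Year 6: 3,171 × $5 = $15,855. Book value $12,810.
Accumulated through year 6 = $121,710 − $12,810 = $108,900.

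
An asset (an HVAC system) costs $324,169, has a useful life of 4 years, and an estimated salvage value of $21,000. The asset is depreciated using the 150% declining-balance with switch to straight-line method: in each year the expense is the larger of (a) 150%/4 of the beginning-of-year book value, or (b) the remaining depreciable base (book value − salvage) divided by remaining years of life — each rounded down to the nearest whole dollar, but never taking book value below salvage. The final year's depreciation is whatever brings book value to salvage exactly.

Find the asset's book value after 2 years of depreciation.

Depreciable base = $324,169 − $21,000 = $303,169.
Year 1: DB = ⌊$324,169 × 150%/4⌋ = $121,563; SL = ⌊$303,169/4⌋ = $75,792 → take DB $121,563. Book value $202,606.
Year 2: DB = ⌊$202,606 × 150%/4⌋ = $75,977; SL = ⌊$181,606/3⌋ = $60,535 → take DB $75,977. Book value $126,629.

$126,629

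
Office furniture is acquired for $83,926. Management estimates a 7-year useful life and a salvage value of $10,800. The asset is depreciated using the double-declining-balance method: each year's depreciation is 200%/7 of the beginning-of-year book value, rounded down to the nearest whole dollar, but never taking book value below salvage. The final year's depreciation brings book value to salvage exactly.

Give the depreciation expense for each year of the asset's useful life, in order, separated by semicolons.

$23,978; $17,128; $12,234; $8,738; $6,242; $4,458; $348

Depreciable base = $83,926 − $10,800 = $73,126.
Year 1: ⌊$83,926 × 200%/7⌋ = $23,978. Book value $59,948.
Year 2: ⌊$59,948 × 200%/7⌋ = $17,128. Book value $42,820.
Year 3: ⌊$42,820 × 200%/7⌋ = $12,234. Book value $30,586.
Year 4: ⌊$30,586 × 200%/7⌋ = $8,738. Book value $21,848.
Year 5: ⌊$21,848 × 200%/7⌋ = $6,242. Book value $15,606.
Year 6: ⌊$15,606 × 200%/7⌋ = $4,458. Book value $11,148.
Year 7 (final): $11,148 − $10,800 = $348. Book value $10,800.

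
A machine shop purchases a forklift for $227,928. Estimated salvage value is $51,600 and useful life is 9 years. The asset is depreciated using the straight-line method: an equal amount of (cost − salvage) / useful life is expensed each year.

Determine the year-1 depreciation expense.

$19,592

Depreciable base = $227,928 − $51,600 = $176,328.
Annual expense = $176,328 / 9 = $19,592.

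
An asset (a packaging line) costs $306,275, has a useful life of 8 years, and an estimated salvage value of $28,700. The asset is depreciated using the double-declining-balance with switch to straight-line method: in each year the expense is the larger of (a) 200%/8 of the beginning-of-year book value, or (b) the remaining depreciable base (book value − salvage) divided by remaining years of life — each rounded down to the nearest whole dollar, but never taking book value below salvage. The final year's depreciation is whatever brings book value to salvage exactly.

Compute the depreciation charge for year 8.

Depreciable base = $306,275 − $28,700 = $277,575.
Year 1: DB = ⌊$306,275 × 200%/8⌋ = $76,568; SL = ⌊$277,575/8⌋ = $34,696 → take DB $76,568. Book value $229,707.
Year 2: DB = ⌊$229,707 × 200%/8⌋ = $57,426; SL = ⌊$201,007/7⌋ = $28,715 → take DB $57,426. Book value $172,281.
Year 3: DB = ⌊$172,281 × 200%/8⌋ = $43,070; SL = ⌊$143,581/6⌋ = $23,930 → take DB $43,070. Book value $129,211.
Year 4: DB = ⌊$129,211 × 200%/8⌋ = $32,302; SL = ⌊$100,511/5⌋ = $20,102 → take DB $32,302. Book value $96,909.
Year 5: DB = ⌊$96,909 × 200%/8⌋ = $24,227; SL = ⌊$68,209/4⌋ = $17,052 → take DB $24,227. Book value $72,682.
Year 6: DB = ⌊$72,682 × 200%/8⌋ = $18,170; SL = ⌊$43,982/3⌋ = $14,660 → take DB $18,170. Book value $54,512.
Year 7: DB = ⌊$54,512 × 200%/8⌋ = $13,628; SL = ⌊$25,812/2⌋ = $12,906 → take DB $13,628. Book value $40,884.
Year 8 (final): $40,884 − $28,700 = $12,184. Book value $28,700.

$12,184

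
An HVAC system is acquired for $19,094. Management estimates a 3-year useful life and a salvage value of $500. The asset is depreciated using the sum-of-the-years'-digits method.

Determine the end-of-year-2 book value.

$3,599

Depreciable base = $19,094 − $500 = $18,594.
Sum of the years' digits = 3+2+1 = 6.
Year 1: $18,594 × 3/6 = $9,297. Book value $9,797.
Year 2: $18,594 × 2/6 = $6,198. Book value $3,599.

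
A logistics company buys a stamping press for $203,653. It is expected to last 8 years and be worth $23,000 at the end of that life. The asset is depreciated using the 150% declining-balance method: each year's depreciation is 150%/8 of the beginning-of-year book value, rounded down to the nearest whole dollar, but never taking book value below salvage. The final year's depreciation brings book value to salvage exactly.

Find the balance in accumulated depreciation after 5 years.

Depreciable base = $203,653 − $23,000 = $180,653.
Year 1: ⌊$203,653 × 150%/8⌋ = $38,184. Book value $165,469.
Year 2: ⌊$165,469 × 150%/8⌋ = $31,025. Book value $134,444.
Year 3: ⌊$134,444 × 150%/8⌋ = $25,208. Book value $109,236.
Year 4: ⌊$109,236 × 150%/8⌋ = $20,481. Book value $88,755.
Year 5: ⌊$88,755 × 150%/8⌋ = $16,641. Book value $72,114.
Accumulated through year 5 = $203,653 − $72,114 = $131,539.

$131,539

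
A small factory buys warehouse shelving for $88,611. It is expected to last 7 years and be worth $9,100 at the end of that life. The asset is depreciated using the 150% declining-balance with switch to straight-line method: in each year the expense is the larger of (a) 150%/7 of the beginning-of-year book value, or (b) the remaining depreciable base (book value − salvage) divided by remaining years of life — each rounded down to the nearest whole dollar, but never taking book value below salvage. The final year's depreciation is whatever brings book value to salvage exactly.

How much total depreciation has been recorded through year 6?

Depreciable base = $88,611 − $9,100 = $79,511.
Year 1: DB = ⌊$88,611 × 150%/7⌋ = $18,988; SL = ⌊$79,511/7⌋ = $11,358 → take DB $18,988. Book value $69,623.
Year 2: DB = ⌊$69,623 × 150%/7⌋ = $14,919; SL = ⌊$60,523/6⌋ = $10,087 → take DB $14,919. Book value $54,704.
Year 3: DB = ⌊$54,704 × 150%/7⌋ = $11,722; SL = ⌊$45,604/5⌋ = $9,120 → take DB $11,722. Book value $42,982.
Year 4: DB = ⌊$42,982 × 150%/7⌋ = $9,210; SL = ⌊$33,882/4⌋ = $8,470 → take DB $9,210. Book value $33,772.
Year 5: DB = ⌊$33,772 × 150%/7⌋ = $7,236; SL = ⌊$24,672/3⌋ = $8,224 → take SL $8,224. Book value $25,548.
Year 6: DB = ⌊$25,548 × 150%/7⌋ = $5,474; SL = ⌊$16,448/2⌋ = $8,224 → take SL $8,224. Book value $17,324.
Accumulated through year 6 = $88,611 − $17,324 = $71,287.

$71,287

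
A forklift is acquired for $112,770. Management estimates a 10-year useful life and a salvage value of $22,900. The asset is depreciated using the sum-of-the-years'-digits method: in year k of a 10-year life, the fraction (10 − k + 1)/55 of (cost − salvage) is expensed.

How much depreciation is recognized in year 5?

Depreciable base = $112,770 − $22,900 = $89,870.
Sum of the years' digits = 10+9+8+7+6+5+4+3+2+1 = 55.
Year 1: $89,870 × 10/55 = $16,340. Book value $96,430.
Year 2: $89,870 × 9/55 = $14,706. Book value $81,724.
Year 3: $89,870 × 8/55 = $13,072. Book value $68,652.
Year 4: $89,870 × 7/55 = $11,438. Book value $57,214.
Year 5: $89,870 × 6/55 = $9,804. Book value $47,410.

$9,804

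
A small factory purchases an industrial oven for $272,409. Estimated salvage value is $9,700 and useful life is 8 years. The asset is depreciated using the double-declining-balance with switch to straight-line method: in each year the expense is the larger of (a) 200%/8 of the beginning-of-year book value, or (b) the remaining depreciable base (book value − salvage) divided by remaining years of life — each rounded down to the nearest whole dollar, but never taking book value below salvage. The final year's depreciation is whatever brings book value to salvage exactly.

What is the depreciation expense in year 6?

$18,315

Depreciable base = $272,409 − $9,700 = $262,709.
Year 1: DB = ⌊$272,409 × 200%/8⌋ = $68,102; SL = ⌊$262,709/8⌋ = $32,838 → take DB $68,102. Book value $204,307.
Year 2: DB = ⌊$204,307 × 200%/8⌋ = $51,076; SL = ⌊$194,607/7⌋ = $27,801 → take DB $51,076. Book value $153,231.
Year 3: DB = ⌊$153,231 × 200%/8⌋ = $38,307; SL = ⌊$143,531/6⌋ = $23,921 → take DB $38,307. Book value $114,924.
Year 4: DB = ⌊$114,924 × 200%/8⌋ = $28,731; SL = ⌊$105,224/5⌋ = $21,044 → take DB $28,731. Book value $86,193.
Year 5: DB = ⌊$86,193 × 200%/8⌋ = $21,548; SL = ⌊$76,493/4⌋ = $19,123 → take DB $21,548. Book value $64,645.
Year 6: DB = ⌊$64,645 × 200%/8⌋ = $16,161; SL = ⌊$54,945/3⌋ = $18,315 → take SL $18,315. Book value $46,330.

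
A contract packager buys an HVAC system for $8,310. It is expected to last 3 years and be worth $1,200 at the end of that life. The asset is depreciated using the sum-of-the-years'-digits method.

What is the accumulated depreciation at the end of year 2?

$5,925

Depreciable base = $8,310 − $1,200 = $7,110.
Sum of the years' digits = 3+2+1 = 6.
Year 1: $7,110 × 3/6 = $3,555. Book value $4,755.
Year 2: $7,110 × 2/6 = $2,370. Book value $2,385.
Accumulated through year 2 = $8,310 − $2,385 = $5,925.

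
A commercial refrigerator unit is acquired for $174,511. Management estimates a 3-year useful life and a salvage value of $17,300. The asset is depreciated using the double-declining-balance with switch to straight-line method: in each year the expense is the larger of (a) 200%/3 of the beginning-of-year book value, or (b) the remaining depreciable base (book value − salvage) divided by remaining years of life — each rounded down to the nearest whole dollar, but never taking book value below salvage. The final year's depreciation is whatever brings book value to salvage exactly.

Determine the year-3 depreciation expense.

Depreciable base = $174,511 − $17,300 = $157,211.
Year 1: DB = ⌊$174,511 × 200%/3⌋ = $116,340; SL = ⌊$157,211/3⌋ = $52,403 → take DB $116,340. Book value $58,171.
Year 2: DB = ⌊$58,171 × 200%/3⌋ = $38,780; SL = ⌊$40,871/2⌋ = $20,435 → take DB $38,780. Book value $19,391.
Year 3 (final): $19,391 − $17,300 = $2,091. Book value $17,300.

$2,091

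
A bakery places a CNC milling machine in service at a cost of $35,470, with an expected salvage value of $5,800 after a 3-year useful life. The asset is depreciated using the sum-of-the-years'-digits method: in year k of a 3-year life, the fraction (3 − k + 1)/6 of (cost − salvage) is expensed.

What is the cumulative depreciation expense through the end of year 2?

Depreciable base = $35,470 − $5,800 = $29,670.
Sum of the years' digits = 3+2+1 = 6.
Year 1: $29,670 × 3/6 = $14,835. Book value $20,635.
Year 2: $29,670 × 2/6 = $9,890. Book value $10,745.
Accumulated through year 2 = $35,470 − $10,745 = $24,725.

$24,725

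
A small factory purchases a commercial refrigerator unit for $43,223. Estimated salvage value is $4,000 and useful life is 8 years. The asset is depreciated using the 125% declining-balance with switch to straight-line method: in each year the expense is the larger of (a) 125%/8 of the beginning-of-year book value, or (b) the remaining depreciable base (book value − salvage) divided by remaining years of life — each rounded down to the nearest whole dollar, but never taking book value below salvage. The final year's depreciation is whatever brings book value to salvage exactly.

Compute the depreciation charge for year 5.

Depreciable base = $43,223 − $4,000 = $39,223.
Year 1: DB = ⌊$43,223 × 125%/8⌋ = $6,753; SL = ⌊$39,223/8⌋ = $4,902 → take DB $6,753. Book value $36,470.
Year 2: DB = ⌊$36,470 × 125%/8⌋ = $5,698; SL = ⌊$32,470/7⌋ = $4,638 → take DB $5,698. Book value $30,772.
Year 3: DB = ⌊$30,772 × 125%/8⌋ = $4,808; SL = ⌊$26,772/6⌋ = $4,462 → take DB $4,808. Book value $25,964.
Year 4: DB = ⌊$25,964 × 125%/8⌋ = $4,056; SL = ⌊$21,964/5⌋ = $4,392 → take SL $4,392. Book value $21,572.
Year 5: DB = ⌊$21,572 × 125%/8⌋ = $3,370; SL = ⌊$17,572/4⌋ = $4,393 → take SL $4,393. Book value $17,179.

$4,393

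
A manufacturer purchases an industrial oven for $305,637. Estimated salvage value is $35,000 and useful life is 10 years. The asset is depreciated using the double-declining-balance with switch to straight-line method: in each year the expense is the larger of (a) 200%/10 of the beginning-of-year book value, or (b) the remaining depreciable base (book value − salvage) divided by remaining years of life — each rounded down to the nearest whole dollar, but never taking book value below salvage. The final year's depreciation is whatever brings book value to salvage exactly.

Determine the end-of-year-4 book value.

$125,190

Depreciable base = $305,637 − $35,000 = $270,637.
Year 1: DB = ⌊$305,637 × 200%/10⌋ = $61,127; SL = ⌊$270,637/10⌋ = $27,063 → take DB $61,127. Book value $244,510.
Year 2: DB = ⌊$244,510 × 200%/10⌋ = $48,902; SL = ⌊$209,510/9⌋ = $23,278 → take DB $48,902. Book value $195,608.
Year 3: DB = ⌊$195,608 × 200%/10⌋ = $39,121; SL = ⌊$160,608/8⌋ = $20,076 → take DB $39,121. Book value $156,487.
Year 4: DB = ⌊$156,487 × 200%/10⌋ = $31,297; SL = ⌊$121,487/7⌋ = $17,355 → take DB $31,297. Book value $125,190.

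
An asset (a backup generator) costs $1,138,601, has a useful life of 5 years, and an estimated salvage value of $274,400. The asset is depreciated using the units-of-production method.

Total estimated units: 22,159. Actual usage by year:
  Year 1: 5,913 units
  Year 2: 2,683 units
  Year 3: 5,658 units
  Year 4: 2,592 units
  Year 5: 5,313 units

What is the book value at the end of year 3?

$582,695

Depreciable base = $1,138,601 − $274,400 = $864,201.
Rate = $864,201 / 22,159 units = $39 per unit.
Year 1: 5,913 × $39 = $230,607. Book value $907,994.
Year 2: 2,683 × $39 = $104,637. Book value $803,357.
Year 3: 5,658 × $39 = $220,662. Book value $582,695.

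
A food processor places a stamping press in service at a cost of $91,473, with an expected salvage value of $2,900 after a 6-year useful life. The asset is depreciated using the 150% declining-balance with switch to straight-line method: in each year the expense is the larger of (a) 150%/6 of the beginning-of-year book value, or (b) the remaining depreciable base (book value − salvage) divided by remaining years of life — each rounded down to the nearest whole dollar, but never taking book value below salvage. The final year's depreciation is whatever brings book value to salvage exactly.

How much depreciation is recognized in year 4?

Depreciable base = $91,473 − $2,900 = $88,573.
Year 1: DB = ⌊$91,473 × 150%/6⌋ = $22,868; SL = ⌊$88,573/6⌋ = $14,762 → take DB $22,868. Book value $68,605.
Year 2: DB = ⌊$68,605 × 150%/6⌋ = $17,151; SL = ⌊$65,705/5⌋ = $13,141 → take DB $17,151. Book value $51,454.
Year 3: DB = ⌊$51,454 × 150%/6⌋ = $12,863; SL = ⌊$48,554/4⌋ = $12,138 → take DB $12,863. Book value $38,591.
Year 4: DB = ⌊$38,591 × 150%/6⌋ = $9,647; SL = ⌊$35,691/3⌋ = $11,897 → take SL $11,897. Book value $26,694.

$11,897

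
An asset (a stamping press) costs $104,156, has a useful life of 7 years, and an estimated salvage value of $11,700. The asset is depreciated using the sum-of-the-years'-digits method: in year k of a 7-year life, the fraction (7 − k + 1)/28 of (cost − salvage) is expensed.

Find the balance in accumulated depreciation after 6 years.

Depreciable base = $104,156 − $11,700 = $92,456.
Sum of the years' digits = 7+6+5+4+3+2+1 = 28.
Year 1: $92,456 × 7/28 = $23,114. Book value $81,042.
Year 2: $92,456 × 6/28 = $19,812. Book value $61,230.
Year 3: $92,456 × 5/28 = $16,510. Book value $44,720.
Year 4: $92,456 × 4/28 = $13,208. Book value $31,512.
Year 5: $92,456 × 3/28 = $9,906. Book value $21,606.
Year 6: $92,456 × 2/28 = $6,604. Book value $15,002.
Accumulated through year 6 = $104,156 − $15,002 = $89,154.

$89,154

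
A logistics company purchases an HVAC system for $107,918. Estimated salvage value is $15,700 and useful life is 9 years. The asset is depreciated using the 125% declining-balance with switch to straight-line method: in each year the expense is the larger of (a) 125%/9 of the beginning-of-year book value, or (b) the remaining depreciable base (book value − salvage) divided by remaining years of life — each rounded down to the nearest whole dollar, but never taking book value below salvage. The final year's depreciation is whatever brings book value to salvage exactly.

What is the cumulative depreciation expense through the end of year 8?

Depreciable base = $107,918 − $15,700 = $92,218.
Year 1: DB = ⌊$107,918 × 125%/9⌋ = $14,988; SL = ⌊$92,218/9⌋ = $10,246 → take DB $14,988. Book value $92,930.
Year 2: DB = ⌊$92,930 × 125%/9⌋ = $12,906; SL = ⌊$77,230/8⌋ = $9,653 → take DB $12,906. Book value $80,024.
Year 3: DB = ⌊$80,024 × 125%/9⌋ = $11,114; SL = ⌊$64,324/7⌋ = $9,189 → take DB $11,114. Book value $68,910.
Year 4: DB = ⌊$68,910 × 125%/9⌋ = $9,570; SL = ⌊$53,210/6⌋ = $8,868 → take DB $9,570. Book value $59,340.
Year 5: DB = ⌊$59,340 × 125%/9⌋ = $8,241; SL = ⌊$43,640/5⌋ = $8,728 → take SL $8,728. Book value $50,612.
Year 6: DB = ⌊$50,612 × 125%/9⌋ = $7,029; SL = ⌊$34,912/4⌋ = $8,728 → take SL $8,728. Book value $41,884.
Year 7: DB = ⌊$41,884 × 125%/9⌋ = $5,817; SL = ⌊$26,184/3⌋ = $8,728 → take SL $8,728. Book value $33,156.
Year 8: DB = ⌊$33,156 × 125%/9⌋ = $4,605; SL = ⌊$17,456/2⌋ = $8,728 → take SL $8,728. Book value $24,428.
Accumulated through year 8 = $107,918 − $24,428 = $83,490.

$83,490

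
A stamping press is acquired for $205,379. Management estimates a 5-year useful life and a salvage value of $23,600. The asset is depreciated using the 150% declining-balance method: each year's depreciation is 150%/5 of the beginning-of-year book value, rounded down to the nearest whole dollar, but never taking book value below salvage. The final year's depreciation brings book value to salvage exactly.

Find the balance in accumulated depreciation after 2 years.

Depreciable base = $205,379 − $23,600 = $181,779.
Year 1: ⌊$205,379 × 150%/5⌋ = $61,613. Book value $143,766.
Year 2: ⌊$143,766 × 150%/5⌋ = $43,129. Book value $100,637.
Accumulated through year 2 = $205,379 − $100,637 = $104,742.

$104,742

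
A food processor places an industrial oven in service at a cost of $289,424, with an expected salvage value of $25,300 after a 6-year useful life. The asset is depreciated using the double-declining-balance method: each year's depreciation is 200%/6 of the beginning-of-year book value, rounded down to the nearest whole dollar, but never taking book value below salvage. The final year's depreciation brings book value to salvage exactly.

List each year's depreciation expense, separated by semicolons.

Depreciable base = $289,424 − $25,300 = $264,124.
Year 1: ⌊$289,424 × 200%/6⌋ = $96,474. Book value $192,950.
Year 2: ⌊$192,950 × 200%/6⌋ = $64,316. Book value $128,634.
Year 3: ⌊$128,634 × 200%/6⌋ = $42,878. Book value $85,756.
Year 4: ⌊$85,756 × 200%/6⌋ = $28,585. Book value $57,171.
Year 5: ⌊$57,171 × 200%/6⌋ = $19,057. Book value $38,114.
Year 6 (final): $38,114 − $25,300 = $12,814. Book value $25,300.

$96,474; $64,316; $42,878; $28,585; $19,057; $12,814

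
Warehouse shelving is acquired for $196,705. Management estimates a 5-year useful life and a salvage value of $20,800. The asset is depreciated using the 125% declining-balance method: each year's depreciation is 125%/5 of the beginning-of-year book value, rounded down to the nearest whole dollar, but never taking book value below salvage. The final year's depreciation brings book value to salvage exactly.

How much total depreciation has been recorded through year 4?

$134,465

Depreciable base = $196,705 − $20,800 = $175,905.
Year 1: ⌊$196,705 × 125%/5⌋ = $49,176. Book value $147,529.
Year 2: ⌊$147,529 × 125%/5⌋ = $36,882. Book value $110,647.
Year 3: ⌊$110,647 × 125%/5⌋ = $27,661. Book value $82,986.
Year 4: ⌊$82,986 × 125%/5⌋ = $20,746. Book value $62,240.
Accumulated through year 4 = $196,705 − $62,240 = $134,465.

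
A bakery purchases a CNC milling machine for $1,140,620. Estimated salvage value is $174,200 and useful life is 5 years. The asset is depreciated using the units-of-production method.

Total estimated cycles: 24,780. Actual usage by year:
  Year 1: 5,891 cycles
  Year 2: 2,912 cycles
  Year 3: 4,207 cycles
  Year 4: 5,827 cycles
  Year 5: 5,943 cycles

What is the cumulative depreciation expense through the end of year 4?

$734,643

Depreciable base = $1,140,620 − $174,200 = $966,420.
Rate = $966,420 / 24,780 cycles = $39 per cycle.
Year 1: 5,891 × $39 = $229,749. Book value $910,871.
Year 2: 2,912 × $39 = $113,568. Book value $797,303.
Year 3: 4,207 × $39 = $164,073. Book value $633,230.
Year 4: 5,827 × $39 = $227,253. Book value $405,977.
Accumulated through year 4 = $1,140,620 − $405,977 = $734,643.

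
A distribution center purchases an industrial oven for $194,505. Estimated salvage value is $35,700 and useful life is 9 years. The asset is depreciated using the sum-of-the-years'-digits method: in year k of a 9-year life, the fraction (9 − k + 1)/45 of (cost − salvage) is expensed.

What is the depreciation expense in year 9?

Depreciable base = $194,505 − $35,700 = $158,805.
Sum of the years' digits = 9+8+7+6+5+4+3+2+1 = 45.
Year 1: $158,805 × 9/45 = $31,761. Book value $162,744.
Year 2: $158,805 × 8/45 = $28,232. Book value $134,512.
Year 3: $158,805 × 7/45 = $24,703. Book value $109,809.
Year 4: $158,805 × 6/45 = $21,174. Book value $88,635.
Year 5: $158,805 × 5/45 = $17,645. Book value $70,990.
Year 6: $158,805 × 4/45 = $14,116. Book value $56,874.
Year 7: $158,805 × 3/45 = $10,587. Book value $46,287.
Year 8: $158,805 × 2/45 = $7,058. Book value $39,229.
Year 9: $158,805 × 1/45 = $3,529. Book value $35,700.

$3,529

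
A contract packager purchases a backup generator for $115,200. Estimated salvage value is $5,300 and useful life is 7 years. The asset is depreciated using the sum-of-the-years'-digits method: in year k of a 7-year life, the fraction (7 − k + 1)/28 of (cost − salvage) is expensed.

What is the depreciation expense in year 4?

$15,700

Depreciable base = $115,200 − $5,300 = $109,900.
Sum of the years' digits = 7+6+5+4+3+2+1 = 28.
Year 1: $109,900 × 7/28 = $27,475. Book value $87,725.
Year 2: $109,900 × 6/28 = $23,550. Book value $64,175.
Year 3: $109,900 × 5/28 = $19,625. Book value $44,550.
Year 4: $109,900 × 4/28 = $15,700. Book value $28,850.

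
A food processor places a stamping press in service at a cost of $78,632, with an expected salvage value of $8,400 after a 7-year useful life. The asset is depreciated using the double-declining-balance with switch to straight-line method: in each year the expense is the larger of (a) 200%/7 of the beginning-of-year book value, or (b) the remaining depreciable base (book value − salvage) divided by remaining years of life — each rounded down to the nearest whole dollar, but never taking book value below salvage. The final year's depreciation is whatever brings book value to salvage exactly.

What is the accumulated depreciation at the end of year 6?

$68,187

Depreciable base = $78,632 − $8,400 = $70,232.
Year 1: DB = ⌊$78,632 × 200%/7⌋ = $22,466; SL = ⌊$70,232/7⌋ = $10,033 → take DB $22,466. Book value $56,166.
Year 2: DB = ⌊$56,166 × 200%/7⌋ = $16,047; SL = ⌊$47,766/6⌋ = $7,961 → take DB $16,047. Book value $40,119.
Year 3: DB = ⌊$40,119 × 200%/7⌋ = $11,462; SL = ⌊$31,719/5⌋ = $6,343 → take DB $11,462. Book value $28,657.
Year 4: DB = ⌊$28,657 × 200%/7⌋ = $8,187; SL = ⌊$20,257/4⌋ = $5,064 → take DB $8,187. Book value $20,470.
Year 5: DB = ⌊$20,470 × 200%/7⌋ = $5,848; SL = ⌊$12,070/3⌋ = $4,023 → take DB $5,848. Book value $14,622.
Year 6: DB = ⌊$14,622 × 200%/7⌋ = $4,177; SL = ⌊$6,222/2⌋ = $3,111 → take DB $4,177. Book value $10,445.
Accumulated through year 6 = $78,632 − $10,445 = $68,187.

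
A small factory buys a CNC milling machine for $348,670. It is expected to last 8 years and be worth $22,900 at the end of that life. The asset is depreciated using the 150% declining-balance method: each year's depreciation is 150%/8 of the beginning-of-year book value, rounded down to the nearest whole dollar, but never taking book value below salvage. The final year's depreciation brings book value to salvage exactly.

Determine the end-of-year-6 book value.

$100,314

Depreciable base = $348,670 − $22,900 = $325,770.
Year 1: ⌊$348,670 × 150%/8⌋ = $65,375. Book value $283,295.
Year 2: ⌊$283,295 × 150%/8⌋ = $53,117. Book value $230,178.
Year 3: ⌊$230,178 × 150%/8⌋ = $43,158. Book value $187,020.
Year 4: ⌊$187,020 × 150%/8⌋ = $35,066. Book value $151,954.
Year 5: ⌊$151,954 × 150%/8⌋ = $28,491. Book value $123,463.
Year 6: ⌊$123,463 × 150%/8⌋ = $23,149. Book value $100,314.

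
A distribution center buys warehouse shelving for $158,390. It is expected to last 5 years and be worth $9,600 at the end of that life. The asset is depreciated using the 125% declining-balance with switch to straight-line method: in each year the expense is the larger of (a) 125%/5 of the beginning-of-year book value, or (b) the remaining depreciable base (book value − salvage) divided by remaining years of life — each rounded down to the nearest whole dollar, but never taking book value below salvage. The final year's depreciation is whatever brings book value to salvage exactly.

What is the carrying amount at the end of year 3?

$62,597

Depreciable base = $158,390 − $9,600 = $148,790.
Year 1: DB = ⌊$158,390 × 125%/5⌋ = $39,597; SL = ⌊$148,790/5⌋ = $29,758 → take DB $39,597. Book value $118,793.
Year 2: DB = ⌊$118,793 × 125%/5⌋ = $29,698; SL = ⌊$109,193/4⌋ = $27,298 → take DB $29,698. Book value $89,095.
Year 3: DB = ⌊$89,095 × 125%/5⌋ = $22,273; SL = ⌊$79,495/3⌋ = $26,498 → take SL $26,498. Book value $62,597.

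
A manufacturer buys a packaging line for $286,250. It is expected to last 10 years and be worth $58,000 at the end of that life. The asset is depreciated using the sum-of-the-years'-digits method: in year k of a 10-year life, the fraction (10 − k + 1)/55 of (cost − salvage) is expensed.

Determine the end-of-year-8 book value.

$70,450

Depreciable base = $286,250 − $58,000 = $228,250.
Sum of the years' digits = 10+9+8+7+6+5+4+3+2+1 = 55.
Year 1: $228,250 × 10/55 = $41,500. Book value $244,750.
Year 2: $228,250 × 9/55 = $37,350. Book value $207,400.
Year 3: $228,250 × 8/55 = $33,200. Book value $174,200.
Year 4: $228,250 × 7/55 = $29,050. Book value $145,150.
Year 5: $228,250 × 6/55 = $24,900. Book value $120,250.
Year 6: $228,250 × 5/55 = $20,750. Book value $99,500.
Year 7: $228,250 × 4/55 = $16,600. Book value $82,900.
Year 8: $228,250 × 3/55 = $12,450. Book value $70,450.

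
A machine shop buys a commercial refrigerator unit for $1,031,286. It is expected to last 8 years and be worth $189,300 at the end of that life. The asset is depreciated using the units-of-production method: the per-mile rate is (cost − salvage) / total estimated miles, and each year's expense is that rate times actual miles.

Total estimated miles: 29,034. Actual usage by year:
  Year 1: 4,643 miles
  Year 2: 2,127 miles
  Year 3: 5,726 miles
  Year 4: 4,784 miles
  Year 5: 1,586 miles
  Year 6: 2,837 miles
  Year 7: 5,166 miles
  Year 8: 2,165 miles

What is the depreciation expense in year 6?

Depreciable base = $1,031,286 − $189,300 = $841,986.
Rate = $841,986 / 29,034 miles = $29 per mile.
Year 1: 4,643 × $29 = $134,647. Book value $896,639.
Year 2: 2,127 × $29 = $61,683. Book value $834,956.
Year 3: 5,726 × $29 = $166,054. Book value $668,902.
Year 4: 4,784 × $29 = $138,736. Book value $530,166.
Year 5: 1,586 × $29 = $45,994. Book value $484,172.
Year 6: 2,837 × $29 = $82,273. Book value $401,899.

$82,273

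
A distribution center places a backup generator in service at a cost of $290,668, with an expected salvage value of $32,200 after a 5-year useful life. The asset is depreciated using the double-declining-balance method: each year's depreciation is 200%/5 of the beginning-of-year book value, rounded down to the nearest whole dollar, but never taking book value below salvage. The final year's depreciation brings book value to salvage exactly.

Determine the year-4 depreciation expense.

$25,114

Depreciable base = $290,668 − $32,200 = $258,468.
Year 1: ⌊$290,668 × 200%/5⌋ = $116,267. Book value $174,401.
Year 2: ⌊$174,401 × 200%/5⌋ = $69,760. Book value $104,641.
Year 3: ⌊$104,641 × 200%/5⌋ = $41,856. Book value $62,785.
Year 4: ⌊$62,785 × 200%/5⌋ = $25,114. Book value $37,671.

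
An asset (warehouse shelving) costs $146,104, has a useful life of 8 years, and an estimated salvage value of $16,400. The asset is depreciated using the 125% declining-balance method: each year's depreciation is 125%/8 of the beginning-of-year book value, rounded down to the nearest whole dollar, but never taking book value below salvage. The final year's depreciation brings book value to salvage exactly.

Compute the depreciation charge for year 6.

Depreciable base = $146,104 − $16,400 = $129,704.
Year 1: ⌊$146,104 × 125%/8⌋ = $22,828. Book value $123,276.
Year 2: ⌊$123,276 × 125%/8⌋ = $19,261. Book value $104,015.
Year 3: ⌊$104,015 × 125%/8⌋ = $16,252. Book value $87,763.
Year 4: ⌊$87,763 × 125%/8⌋ = $13,712. Book value $74,051.
Year 5: ⌊$74,051 × 125%/8⌋ = $11,570. Book value $62,481.
Year 6: ⌊$62,481 × 125%/8⌋ = $9,762. Book value $52,719.

$9,762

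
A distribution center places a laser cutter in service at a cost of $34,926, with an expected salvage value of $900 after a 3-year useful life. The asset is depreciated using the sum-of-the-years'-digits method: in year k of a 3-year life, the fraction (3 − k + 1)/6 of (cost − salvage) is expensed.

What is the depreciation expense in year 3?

$5,671

Depreciable base = $34,926 − $900 = $34,026.
Sum of the years' digits = 3+2+1 = 6.
Year 1: $34,026 × 3/6 = $17,013. Book value $17,913.
Year 2: $34,026 × 2/6 = $11,342. Book value $6,571.
Year 3: $34,026 × 1/6 = $5,671. Book value $900.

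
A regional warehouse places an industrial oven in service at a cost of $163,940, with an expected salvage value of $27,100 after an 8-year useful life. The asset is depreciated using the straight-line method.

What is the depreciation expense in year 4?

Depreciable base = $163,940 − $27,100 = $136,840.
Annual expense = $136,840 / 8 = $17,105.

$17,105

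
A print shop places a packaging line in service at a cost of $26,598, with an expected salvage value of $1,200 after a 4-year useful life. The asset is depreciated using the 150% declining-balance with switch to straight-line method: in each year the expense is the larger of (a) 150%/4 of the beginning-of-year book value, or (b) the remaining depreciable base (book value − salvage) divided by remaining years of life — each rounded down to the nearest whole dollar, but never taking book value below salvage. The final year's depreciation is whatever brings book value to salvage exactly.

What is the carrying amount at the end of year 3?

$5,795

Depreciable base = $26,598 − $1,200 = $25,398.
Year 1: DB = ⌊$26,598 × 150%/4⌋ = $9,974; SL = ⌊$25,398/4⌋ = $6,349 → take DB $9,974. Book value $16,624.
Year 2: DB = ⌊$16,624 × 150%/4⌋ = $6,234; SL = ⌊$15,424/3⌋ = $5,141 → take DB $6,234. Book value $10,390.
Year 3: DB = ⌊$10,390 × 150%/4⌋ = $3,896; SL = ⌊$9,190/2⌋ = $4,595 → take SL $4,595. Book value $5,795.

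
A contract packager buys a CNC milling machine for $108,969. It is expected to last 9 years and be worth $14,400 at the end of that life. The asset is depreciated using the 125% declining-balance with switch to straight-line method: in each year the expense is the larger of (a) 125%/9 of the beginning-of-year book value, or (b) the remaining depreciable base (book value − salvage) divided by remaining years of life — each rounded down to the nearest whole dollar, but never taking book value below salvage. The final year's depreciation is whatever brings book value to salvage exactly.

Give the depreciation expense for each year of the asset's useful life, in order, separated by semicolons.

$15,134; $13,032; $11,222; $9,664; $9,103; $9,103; $9,103; $9,104; $9,104

Depreciable base = $108,969 − $14,400 = $94,569.
Year 1: DB = ⌊$108,969 × 125%/9⌋ = $15,134; SL = ⌊$94,569/9⌋ = $10,507 → take DB $15,134. Book value $93,835.
Year 2: DB = ⌊$93,835 × 125%/9⌋ = $13,032; SL = ⌊$79,435/8⌋ = $9,929 → take DB $13,032. Book value $80,803.
Year 3: DB = ⌊$80,803 × 125%/9⌋ = $11,222; SL = ⌊$66,403/7⌋ = $9,486 → take DB $11,222. Book value $69,581.
Year 4: DB = ⌊$69,581 × 125%/9⌋ = $9,664; SL = ⌊$55,181/6⌋ = $9,196 → take DB $9,664. Book value $59,917.
Year 5: DB = ⌊$59,917 × 125%/9⌋ = $8,321; SL = ⌊$45,517/5⌋ = $9,103 → take SL $9,103. Book value $50,814.
Year 6: DB = ⌊$50,814 × 125%/9⌋ = $7,057; SL = ⌊$36,414/4⌋ = $9,103 → take SL $9,103. Book value $41,711.
Year 7: DB = ⌊$41,711 × 125%/9⌋ = $5,793; SL = ⌊$27,311/3⌋ = $9,103 → take SL $9,103. Book value $32,608.
Year 8: DB = ⌊$32,608 × 125%/9⌋ = $4,528; SL = ⌊$18,208/2⌋ = $9,104 → take SL $9,104. Book value $23,504.
Year 9 (final): $23,504 − $14,400 = $9,104. Book value $14,400.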